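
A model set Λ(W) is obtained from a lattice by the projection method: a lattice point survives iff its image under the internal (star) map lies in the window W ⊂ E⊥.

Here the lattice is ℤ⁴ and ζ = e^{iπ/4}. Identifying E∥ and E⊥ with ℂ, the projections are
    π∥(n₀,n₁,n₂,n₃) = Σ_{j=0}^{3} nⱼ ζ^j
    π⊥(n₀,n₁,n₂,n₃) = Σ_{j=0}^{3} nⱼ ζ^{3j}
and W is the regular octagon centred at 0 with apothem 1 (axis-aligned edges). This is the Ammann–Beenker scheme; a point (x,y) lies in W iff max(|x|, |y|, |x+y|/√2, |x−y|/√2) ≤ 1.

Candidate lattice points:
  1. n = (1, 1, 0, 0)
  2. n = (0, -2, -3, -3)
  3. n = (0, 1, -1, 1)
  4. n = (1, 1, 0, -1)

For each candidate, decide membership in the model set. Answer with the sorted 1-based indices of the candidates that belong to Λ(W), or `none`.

1, 2, 4

π⊥(n) = n₀ + n₁ζ³ + n₂ζ⁶ + n₃ζ⁹ where ζ = e^{iπ/4}.
candidate 1: n = (1, 1, 0, 0) → π⊥ ≈ (+0.2929, +0.7071); max(|x|,|y|,|x±y|/√2) = 0.7071 ≤ 1 ⇒ ∈ W
candidate 2: n = (0, -2, -3, -3) → π⊥ ≈ (-0.7071, -0.5355); max(|x|,|y|,|x±y|/√2) = 0.8787 ≤ 1 ⇒ ∈ W
candidate 3: n = (0, 1, -1, 1) → π⊥ ≈ (+0.0000, +2.4142); max(|x|,|y|,|x±y|/√2) = 2.4142 > 1 ⇒ ∉ W
candidate 4: n = (1, 1, 0, -1) → π⊥ ≈ (-0.4142, +0.0000); max(|x|,|y|,|x±y|/√2) = 0.4142 ≤ 1 ⇒ ∈ W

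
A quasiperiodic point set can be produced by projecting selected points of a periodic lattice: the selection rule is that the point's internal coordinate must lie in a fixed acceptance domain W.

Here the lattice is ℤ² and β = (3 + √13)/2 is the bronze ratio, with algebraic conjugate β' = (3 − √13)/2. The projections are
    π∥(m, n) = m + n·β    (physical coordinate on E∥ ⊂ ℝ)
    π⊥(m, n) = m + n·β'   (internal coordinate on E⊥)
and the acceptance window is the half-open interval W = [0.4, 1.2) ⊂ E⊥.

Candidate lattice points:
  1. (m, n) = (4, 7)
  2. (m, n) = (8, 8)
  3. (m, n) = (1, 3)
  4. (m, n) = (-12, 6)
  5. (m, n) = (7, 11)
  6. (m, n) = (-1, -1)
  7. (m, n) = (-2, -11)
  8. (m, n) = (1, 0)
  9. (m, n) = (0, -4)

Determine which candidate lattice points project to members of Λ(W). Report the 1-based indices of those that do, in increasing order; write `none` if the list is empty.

Compute β' = (3−√13)/2 = -0.302776, so π⊥(m,n) = m -0.302776·n.
[1] lift (4,7): star map gives 1.880571; window check 0.4 ≤ 1.880571 < 1.2 is false → out
[2] lift (8,8): star map gives 5.577795; window check 0.4 ≤ 5.577795 < 1.2 is false → out
[3] lift (1,3): star map gives 0.091673; window check 0.4 ≤ 0.091673 < 1.2 is false → out
[4] lift (-12,6): star map gives -13.816654; window check 0.4 ≤ -13.816654 < 1.2 is false → out
[5] lift (7,11): star map gives 3.669468; window check 0.4 ≤ 3.669468 < 1.2 is false → out
[6] lift (-1,-1): star map gives -0.697224; window check 0.4 ≤ -0.697224 < 1.2 is false → out
[7] lift (-2,-11): star map gives 1.330532; window check 0.4 ≤ 1.330532 < 1.2 is false → out
[8] lift (1,0): star map gives 1.000000; window check 0.4 ≤ 1.000000 < 1.2 is true → IN Λ
[9] lift (0,-4): star map gives 1.211103; window check 0.4 ≤ 1.211103 < 1.2 is false → out

8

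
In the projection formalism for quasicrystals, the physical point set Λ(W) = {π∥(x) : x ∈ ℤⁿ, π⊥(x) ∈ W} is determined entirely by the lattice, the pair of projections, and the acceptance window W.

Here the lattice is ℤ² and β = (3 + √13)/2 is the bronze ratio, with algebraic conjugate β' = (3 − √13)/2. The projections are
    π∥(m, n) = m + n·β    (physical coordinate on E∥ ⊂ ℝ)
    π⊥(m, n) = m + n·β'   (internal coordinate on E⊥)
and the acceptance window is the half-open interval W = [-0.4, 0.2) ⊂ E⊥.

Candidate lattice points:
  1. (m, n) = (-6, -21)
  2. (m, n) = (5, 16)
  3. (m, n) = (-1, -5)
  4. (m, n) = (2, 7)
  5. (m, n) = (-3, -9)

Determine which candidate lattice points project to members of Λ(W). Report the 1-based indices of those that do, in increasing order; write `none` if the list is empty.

2, 4, 5

Numerically β ≈ 3.30278 and β' = −1/β ≈ -0.30278.
#1 (-6,-21): internal coord -6 + (-21)·β' = +0.35829; +0.35829 ∉ [-0.4, 0.2) → out
#2 (5,16): internal coord 5 + (16)·β' = +0.15559; +0.15559 ∈ [-0.4, 0.2) → IN Λ
#3 (-1,-5): internal coord -1 + (-5)·β' = +0.51388; +0.51388 ∉ [-0.4, 0.2) → out
#4 (2,7): internal coord 2 + (7)·β' = -0.11943; -0.11943 ∈ [-0.4, 0.2) → IN Λ
#5 (-3,-9): internal coord -3 + (-9)·β' = -0.27502; -0.27502 ∈ [-0.4, 0.2) → IN Λ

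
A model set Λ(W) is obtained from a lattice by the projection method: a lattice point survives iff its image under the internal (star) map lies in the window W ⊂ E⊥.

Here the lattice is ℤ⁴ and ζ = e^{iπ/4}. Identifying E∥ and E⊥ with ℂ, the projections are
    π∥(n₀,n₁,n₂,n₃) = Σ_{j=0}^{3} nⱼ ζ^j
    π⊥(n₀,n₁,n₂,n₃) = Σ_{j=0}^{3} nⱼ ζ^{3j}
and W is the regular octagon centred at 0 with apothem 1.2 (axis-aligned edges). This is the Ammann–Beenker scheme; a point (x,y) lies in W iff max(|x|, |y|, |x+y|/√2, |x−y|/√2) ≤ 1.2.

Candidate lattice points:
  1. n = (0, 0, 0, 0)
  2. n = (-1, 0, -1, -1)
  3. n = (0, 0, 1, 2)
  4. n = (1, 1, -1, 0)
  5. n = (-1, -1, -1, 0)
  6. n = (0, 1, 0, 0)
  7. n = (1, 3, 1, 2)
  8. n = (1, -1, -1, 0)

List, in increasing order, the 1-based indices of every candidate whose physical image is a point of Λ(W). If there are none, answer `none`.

π⊥(n) = n₀ + n₁ζ³ + n₂ζ⁶ + n₃ζ⁹ where ζ = e^{iπ/4}.
candidate 1: n = (0, 0, 0, 0) → π⊥ ≈ (+0.000000, +0.000000); max(|x|,|y|,|x±y|/√2) = 0.000000 ≤ 1.2 ⇒ ∈ W
candidate 2: n = (-1, 0, -1, -1) → π⊥ ≈ (-1.707107, +0.292893); max(|x|,|y|,|x±y|/√2) = 1.707107 > 1.2 ⇒ ∉ W
candidate 3: n = (0, 0, 1, 2) → π⊥ ≈ (+1.414214, +0.414214); max(|x|,|y|,|x±y|/√2) = 1.414214 > 1.2 ⇒ ∉ W
candidate 4: n = (1, 1, -1, 0) → π⊥ ≈ (+0.292893, +1.707107); max(|x|,|y|,|x±y|/√2) = 1.707107 > 1.2 ⇒ ∉ W
candidate 5: n = (-1, -1, -1, 0) → π⊥ ≈ (-0.292893, +0.292893); max(|x|,|y|,|x±y|/√2) = 0.414214 ≤ 1.2 ⇒ ∈ W
candidate 6: n = (0, 1, 0, 0) → π⊥ ≈ (-0.707107, +0.707107); max(|x|,|y|,|x±y|/√2) = 1.000000 ≤ 1.2 ⇒ ∈ W
candidate 7: n = (1, 3, 1, 2) → π⊥ ≈ (+0.292893, +2.535534); max(|x|,|y|,|x±y|/√2) = 2.535534 > 1.2 ⇒ ∉ W
candidate 8: n = (1, -1, -1, 0) → π⊥ ≈ (+1.707107, +0.292893); max(|x|,|y|,|x±y|/√2) = 1.707107 > 1.2 ⇒ ∉ W

1, 5, 6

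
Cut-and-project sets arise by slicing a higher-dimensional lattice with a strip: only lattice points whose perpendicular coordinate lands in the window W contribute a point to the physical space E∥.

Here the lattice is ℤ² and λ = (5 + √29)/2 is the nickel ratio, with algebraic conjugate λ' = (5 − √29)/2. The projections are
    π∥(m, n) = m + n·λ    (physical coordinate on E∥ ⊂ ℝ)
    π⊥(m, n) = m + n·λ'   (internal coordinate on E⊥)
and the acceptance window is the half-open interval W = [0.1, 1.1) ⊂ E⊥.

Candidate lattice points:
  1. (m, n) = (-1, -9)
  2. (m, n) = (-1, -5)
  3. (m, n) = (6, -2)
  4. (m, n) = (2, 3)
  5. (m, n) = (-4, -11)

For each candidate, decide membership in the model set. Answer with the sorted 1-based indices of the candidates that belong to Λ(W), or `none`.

Numerically λ ≈ 5.192582 and λ' = −1/λ ≈ -0.192582.
#1 (-1,-9): internal coord -1 + (-9)·λ' = +0.733242; +0.733242 ∈ [0.1, 1.1) → IN Λ
#2 (-1,-5): internal coord -1 + (-5)·λ' = -0.037088; -0.037088 ∉ [0.1, 1.1) → out
#3 (6,-2): internal coord 6 + (-2)·λ' = +6.385165; +6.385165 ∉ [0.1, 1.1) → out
#4 (2,3): internal coord 2 + (3)·λ' = +1.422253; +1.422253 ∉ [0.1, 1.1) → out
#5 (-4,-11): internal coord -4 + (-11)·λ' = -1.881594; -1.881594 ∉ [0.1, 1.1) → out

1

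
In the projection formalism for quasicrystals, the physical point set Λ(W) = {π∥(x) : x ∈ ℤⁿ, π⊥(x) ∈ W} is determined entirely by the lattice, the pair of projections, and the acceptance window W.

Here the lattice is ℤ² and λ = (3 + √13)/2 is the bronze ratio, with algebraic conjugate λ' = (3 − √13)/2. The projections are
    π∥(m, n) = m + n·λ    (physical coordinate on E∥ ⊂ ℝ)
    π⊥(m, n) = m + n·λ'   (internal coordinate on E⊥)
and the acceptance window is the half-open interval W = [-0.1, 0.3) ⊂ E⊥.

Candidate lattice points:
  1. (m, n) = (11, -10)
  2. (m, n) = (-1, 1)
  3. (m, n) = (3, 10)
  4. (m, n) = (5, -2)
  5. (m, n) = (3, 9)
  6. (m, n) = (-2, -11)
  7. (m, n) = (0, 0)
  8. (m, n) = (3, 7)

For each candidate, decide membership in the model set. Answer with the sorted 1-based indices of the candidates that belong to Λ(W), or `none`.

Numerically λ ≈ 3.3028 and λ' = −1/λ ≈ -0.3028.
#1 (11,-10): internal coord 11 + (-10)·λ' = +14.0278; +14.0278 ∉ [-0.1, 0.3) → out
#2 (-1,1): internal coord -1 + (1)·λ' = -1.3028; -1.3028 ∉ [-0.1, 0.3) → out
#3 (3,10): internal coord 3 + (10)·λ' = -0.0278; -0.0278 ∈ [-0.1, 0.3) → IN Λ
#4 (5,-2): internal coord 5 + (-2)·λ' = +5.6056; +5.6056 ∉ [-0.1, 0.3) → out
#5 (3,9): internal coord 3 + (9)·λ' = +0.2750; +0.2750 ∈ [-0.1, 0.3) → IN Λ
#6 (-2,-11): internal coord -2 + (-11)·λ' = +1.3305; +1.3305 ∉ [-0.1, 0.3) → out
#7 (0,0): internal coord 0 + (0)·λ' = +0.0000; +0.0000 ∈ [-0.1, 0.3) → IN Λ
#8 (3,7): internal coord 3 + (7)·λ' = +0.8806; +0.8806 ∉ [-0.1, 0.3) → out

3, 5, 7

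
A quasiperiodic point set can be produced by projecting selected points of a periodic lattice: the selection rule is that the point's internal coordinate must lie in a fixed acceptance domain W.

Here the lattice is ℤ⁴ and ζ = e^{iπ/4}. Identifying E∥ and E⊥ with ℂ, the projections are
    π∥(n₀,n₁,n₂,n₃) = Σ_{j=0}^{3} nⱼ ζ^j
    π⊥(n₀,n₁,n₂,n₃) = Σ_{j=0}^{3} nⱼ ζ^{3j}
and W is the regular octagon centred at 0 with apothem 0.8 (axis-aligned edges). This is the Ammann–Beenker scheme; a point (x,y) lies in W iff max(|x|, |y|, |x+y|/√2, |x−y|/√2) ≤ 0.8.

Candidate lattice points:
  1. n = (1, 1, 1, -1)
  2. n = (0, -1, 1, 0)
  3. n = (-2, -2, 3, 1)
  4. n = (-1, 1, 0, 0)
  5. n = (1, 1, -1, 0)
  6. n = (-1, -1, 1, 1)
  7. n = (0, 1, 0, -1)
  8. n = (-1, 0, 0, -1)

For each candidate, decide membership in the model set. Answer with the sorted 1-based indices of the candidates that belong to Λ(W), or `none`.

π⊥(n) = n₀ + n₁ζ³ + n₂ζ⁶ + n₃ζ⁹ where ζ = e^{iπ/4}.
candidate 1: n = (1, 1, 1, -1) → π⊥ ≈ (-0.41421, -1.00000); max(|x|,|y|,|x±y|/√2) = 1.00000 > 0.8 ⇒ ∉ W
candidate 2: n = (0, -1, 1, 0) → π⊥ ≈ (+0.70711, -1.70711); max(|x|,|y|,|x±y|/√2) = 1.70711 > 0.8 ⇒ ∉ W
candidate 3: n = (-2, -2, 3, 1) → π⊥ ≈ (+0.12132, -3.70711); max(|x|,|y|,|x±y|/√2) = 3.70711 > 0.8 ⇒ ∉ W
candidate 4: n = (-1, 1, 0, 0) → π⊥ ≈ (-1.70711, +0.70711); max(|x|,|y|,|x±y|/√2) = 1.70711 > 0.8 ⇒ ∉ W
candidate 5: n = (1, 1, -1, 0) → π⊥ ≈ (+0.29289, +1.70711); max(|x|,|y|,|x±y|/√2) = 1.70711 > 0.8 ⇒ ∉ W
candidate 6: n = (-1, -1, 1, 1) → π⊥ ≈ (+0.41421, -1.00000); max(|x|,|y|,|x±y|/√2) = 1.00000 > 0.8 ⇒ ∉ W
candidate 7: n = (0, 1, 0, -1) → π⊥ ≈ (-1.41421, +0.00000); max(|x|,|y|,|x±y|/√2) = 1.41421 > 0.8 ⇒ ∉ W
candidate 8: n = (-1, 0, 0, -1) → π⊥ ≈ (-1.70711, -0.70711); max(|x|,|y|,|x±y|/√2) = 1.70711 > 0.8 ⇒ ∉ W

none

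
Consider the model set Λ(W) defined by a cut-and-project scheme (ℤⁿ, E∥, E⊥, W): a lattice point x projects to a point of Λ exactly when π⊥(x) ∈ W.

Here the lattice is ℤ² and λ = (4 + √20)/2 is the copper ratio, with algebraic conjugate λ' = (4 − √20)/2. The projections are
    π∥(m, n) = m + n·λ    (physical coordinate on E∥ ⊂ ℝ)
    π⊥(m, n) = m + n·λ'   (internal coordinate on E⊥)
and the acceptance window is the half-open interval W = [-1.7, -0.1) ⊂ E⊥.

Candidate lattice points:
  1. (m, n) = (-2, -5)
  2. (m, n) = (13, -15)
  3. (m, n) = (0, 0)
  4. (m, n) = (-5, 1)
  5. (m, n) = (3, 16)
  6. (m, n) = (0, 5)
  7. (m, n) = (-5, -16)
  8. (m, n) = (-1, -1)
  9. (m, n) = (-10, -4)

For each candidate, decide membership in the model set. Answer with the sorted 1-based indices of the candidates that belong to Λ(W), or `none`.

Compute λ' = (4−√20)/2 = -0.23607, so π⊥(m,n) = m -0.23607·n.
candidate 1: (m,n)=(-2,-5) → π∥ = -2-5·λ ≈ -23.18034, π⊥ = -2-5·λ' ≈ -0.81966 ∈ [-1.7, -0.1) ⇒ IN Λ
candidate 2: (m,n)=(13,-15) → π∥ = 13-15·λ ≈ -50.54102, π⊥ = 13-15·λ' ≈ 16.54102 ∉ [-1.7, -0.1) ⇒ out
candidate 3: (m,n)=(0,0) → π∥ = 0+0·λ ≈ 0.00000, π⊥ = 0+0·λ' ≈ 0.00000 ∉ [-1.7, -0.1) ⇒ out
candidate 4: (m,n)=(-5,1) → π∥ = -5+1·λ ≈ -0.76393, π⊥ = -5+1·λ' ≈ -5.23607 ∉ [-1.7, -0.1) ⇒ out
candidate 5: (m,n)=(3,16) → π∥ = 3+16·λ ≈ 70.77709, π⊥ = 3+16·λ' ≈ -0.77709 ∈ [-1.7, -0.1) ⇒ IN Λ
candidate 6: (m,n)=(0,5) → π∥ = 0+5·λ ≈ 21.18034, π⊥ = 0+5·λ' ≈ -1.18034 ∈ [-1.7, -0.1) ⇒ IN Λ
candidate 7: (m,n)=(-5,-16) → π∥ = -5-16·λ ≈ -72.77709, π⊥ = -5-16·λ' ≈ -1.22291 ∈ [-1.7, -0.1) ⇒ IN Λ
candidate 8: (m,n)=(-1,-1) → π∥ = -1-1·λ ≈ -5.23607, π⊥ = -1-1·λ' ≈ -0.76393 ∈ [-1.7, -0.1) ⇒ IN Λ
candidate 9: (m,n)=(-10,-4) → π∥ = -10-4·λ ≈ -26.94427, π⊥ = -10-4·λ' ≈ -9.05573 ∉ [-1.7, -0.1) ⇒ out

1, 5, 6, 7, 8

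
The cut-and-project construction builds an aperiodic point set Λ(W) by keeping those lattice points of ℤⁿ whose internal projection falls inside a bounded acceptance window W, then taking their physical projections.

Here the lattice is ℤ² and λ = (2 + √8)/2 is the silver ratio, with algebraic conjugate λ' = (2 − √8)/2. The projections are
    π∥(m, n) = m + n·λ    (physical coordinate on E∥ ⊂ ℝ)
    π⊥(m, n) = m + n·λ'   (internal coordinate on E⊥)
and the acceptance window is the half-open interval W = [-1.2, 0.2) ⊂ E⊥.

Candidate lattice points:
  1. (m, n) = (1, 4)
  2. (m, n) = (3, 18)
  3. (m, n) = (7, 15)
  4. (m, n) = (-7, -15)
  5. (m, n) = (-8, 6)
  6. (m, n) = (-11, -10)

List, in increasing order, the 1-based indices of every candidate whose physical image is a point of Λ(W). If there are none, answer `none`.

1, 4

Numerically λ ≈ 2.414214 and λ' = −1/λ ≈ -0.414214.
[1] lift (1,4): star map gives -0.656854; window check -1.2 ≤ -0.656854 < 0.2 is true → IN Λ
[2] lift (3,18): star map gives -4.455844; window check -1.2 ≤ -4.455844 < 0.2 is false → out
[3] lift (7,15): star map gives 0.786797; window check -1.2 ≤ 0.786797 < 0.2 is false → out
[4] lift (-7,-15): star map gives -0.786797; window check -1.2 ≤ -0.786797 < 0.2 is true → IN Λ
[5] lift (-8,6): star map gives -10.485281; window check -1.2 ≤ -10.485281 < 0.2 is false → out
[6] lift (-11,-10): star map gives -6.857864; window check -1.2 ≤ -6.857864 < 0.2 is false → out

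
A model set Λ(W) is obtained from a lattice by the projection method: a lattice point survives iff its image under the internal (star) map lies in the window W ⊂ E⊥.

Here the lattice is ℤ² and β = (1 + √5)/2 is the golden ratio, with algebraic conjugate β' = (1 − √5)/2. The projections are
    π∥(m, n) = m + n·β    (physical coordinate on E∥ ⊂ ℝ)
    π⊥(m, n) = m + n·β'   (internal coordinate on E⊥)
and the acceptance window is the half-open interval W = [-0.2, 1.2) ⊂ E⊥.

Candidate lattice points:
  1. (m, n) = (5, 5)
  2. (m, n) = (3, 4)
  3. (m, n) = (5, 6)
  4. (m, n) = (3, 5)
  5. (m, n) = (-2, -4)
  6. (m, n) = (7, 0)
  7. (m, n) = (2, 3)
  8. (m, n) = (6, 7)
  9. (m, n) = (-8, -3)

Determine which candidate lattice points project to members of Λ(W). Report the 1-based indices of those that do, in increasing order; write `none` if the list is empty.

β' = (1−√5)/2 ≈ -0.6180.
#1 (5,5): internal coord 5 + (5)·β' = +1.9098; +1.9098 ∉ [-0.2, 1.2) → out
#2 (3,4): internal coord 3 + (4)·β' = +0.5279; +0.5279 ∈ [-0.2, 1.2) → IN Λ
#3 (5,6): internal coord 5 + (6)·β' = +1.2918; +1.2918 ∉ [-0.2, 1.2) → out
#4 (3,5): internal coord 3 + (5)·β' = -0.0902; -0.0902 ∈ [-0.2, 1.2) → IN Λ
#5 (-2,-4): internal coord -2 + (-4)·β' = +0.4721; +0.4721 ∈ [-0.2, 1.2) → IN Λ
#6 (7,0): internal coord 7 + (0)·β' = +7.0000; +7.0000 ∉ [-0.2, 1.2) → out
#7 (2,3): internal coord 2 + (3)·β' = +0.1459; +0.1459 ∈ [-0.2, 1.2) → IN Λ
#8 (6,7): internal coord 6 + (7)·β' = +1.6738; +1.6738 ∉ [-0.2, 1.2) → out
#9 (-8,-3): internal coord -8 + (-3)·β' = -6.1459; -6.1459 ∉ [-0.2, 1.2) → out

2, 4, 5, 7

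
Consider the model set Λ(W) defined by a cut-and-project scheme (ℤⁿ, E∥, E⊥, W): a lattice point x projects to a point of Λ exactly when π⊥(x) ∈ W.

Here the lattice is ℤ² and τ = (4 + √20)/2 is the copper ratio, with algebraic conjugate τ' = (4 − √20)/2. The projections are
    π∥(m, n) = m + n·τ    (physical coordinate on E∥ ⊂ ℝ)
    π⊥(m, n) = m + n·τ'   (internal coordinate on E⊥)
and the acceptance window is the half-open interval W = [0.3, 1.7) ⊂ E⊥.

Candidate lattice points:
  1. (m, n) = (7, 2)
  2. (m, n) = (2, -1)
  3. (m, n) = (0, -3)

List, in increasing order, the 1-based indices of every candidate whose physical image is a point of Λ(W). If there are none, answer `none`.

3

τ' = (4−√20)/2 ≈ -0.2361.
[1] lift (7,2): star map gives 6.5279; window check 0.3 ≤ 6.5279 < 1.7 is false → out
[2] lift (2,-1): star map gives 2.2361; window check 0.3 ≤ 2.2361 < 1.7 is false → out
[3] lift (0,-3): star map gives 0.7082; window check 0.3 ≤ 0.7082 < 1.7 is true → IN Λ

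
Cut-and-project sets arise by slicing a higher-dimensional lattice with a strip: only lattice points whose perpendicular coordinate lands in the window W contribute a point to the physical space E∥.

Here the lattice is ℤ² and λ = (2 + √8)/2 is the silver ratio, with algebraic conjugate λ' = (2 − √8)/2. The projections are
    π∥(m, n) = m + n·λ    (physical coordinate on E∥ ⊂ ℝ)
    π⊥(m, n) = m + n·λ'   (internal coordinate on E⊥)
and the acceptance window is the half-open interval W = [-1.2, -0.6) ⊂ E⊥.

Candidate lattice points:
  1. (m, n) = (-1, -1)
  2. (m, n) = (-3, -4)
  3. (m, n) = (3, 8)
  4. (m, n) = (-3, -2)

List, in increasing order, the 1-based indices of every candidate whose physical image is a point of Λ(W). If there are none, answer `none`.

Compute λ' = (2−√8)/2 = -0.4142, so π⊥(m,n) = m -0.4142·n.
candidate 1: (m,n)=(-1,-1) → π∥ = -1-1·λ ≈ -3.4142, π⊥ = -1-1·λ' ≈ -0.5858 ∉ [-1.2, -0.6) ⇒ out
candidate 2: (m,n)=(-3,-4) → π∥ = -3-4·λ ≈ -12.6569, π⊥ = -3-4·λ' ≈ -1.3431 ∉ [-1.2, -0.6) ⇒ out
candidate 3: (m,n)=(3,8) → π∥ = 3+8·λ ≈ 22.3137, π⊥ = 3+8·λ' ≈ -0.3137 ∉ [-1.2, -0.6) ⇒ out
candidate 4: (m,n)=(-3,-2) → π∥ = -3-2·λ ≈ -7.8284, π⊥ = -3-2·λ' ≈ -2.1716 ∉ [-1.2, -0.6) ⇒ out

none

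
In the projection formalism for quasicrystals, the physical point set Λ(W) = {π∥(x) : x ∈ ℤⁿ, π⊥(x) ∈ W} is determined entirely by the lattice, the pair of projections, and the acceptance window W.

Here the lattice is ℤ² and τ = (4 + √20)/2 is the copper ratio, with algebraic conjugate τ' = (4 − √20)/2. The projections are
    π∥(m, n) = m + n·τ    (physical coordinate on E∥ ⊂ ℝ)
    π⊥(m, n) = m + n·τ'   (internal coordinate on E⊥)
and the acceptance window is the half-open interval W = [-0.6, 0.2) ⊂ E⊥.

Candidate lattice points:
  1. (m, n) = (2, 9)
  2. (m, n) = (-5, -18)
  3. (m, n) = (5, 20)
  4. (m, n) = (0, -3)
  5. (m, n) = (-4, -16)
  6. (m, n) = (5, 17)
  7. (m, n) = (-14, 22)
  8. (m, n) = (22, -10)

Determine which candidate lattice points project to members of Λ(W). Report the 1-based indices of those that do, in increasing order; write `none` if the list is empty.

1, 5

Compute τ' = (4−√20)/2 = -0.236068, so π⊥(m,n) = m -0.236068·n.
candidate 1: (m,n)=(2,9) → π∥ = 2+9·τ ≈ 40.124612, π⊥ = 2+9·τ' ≈ -0.124612 ∈ [-0.6, 0.2) ⇒ IN Λ
candidate 2: (m,n)=(-5,-18) → π∥ = -5-18·τ ≈ -81.249224, π⊥ = -5-18·τ' ≈ -0.750776 ∉ [-0.6, 0.2) ⇒ out
candidate 3: (m,n)=(5,20) → π∥ = 5+20·τ ≈ 89.721360, π⊥ = 5+20·τ' ≈ 0.278640 ∉ [-0.6, 0.2) ⇒ out
candidate 4: (m,n)=(0,-3) → π∥ = 0-3·τ ≈ -12.708204, π⊥ = 0-3·τ' ≈ 0.708204 ∉ [-0.6, 0.2) ⇒ out
candidate 5: (m,n)=(-4,-16) → π∥ = -4-16·τ ≈ -71.777088, π⊥ = -4-16·τ' ≈ -0.222912 ∈ [-0.6, 0.2) ⇒ IN Λ
candidate 6: (m,n)=(5,17) → π∥ = 5+17·τ ≈ 77.013156, π⊥ = 5+17·τ' ≈ 0.986844 ∉ [-0.6, 0.2) ⇒ out
candidate 7: (m,n)=(-14,22) → π∥ = -14+22·τ ≈ 79.193496, π⊥ = -14+22·τ' ≈ -19.193496 ∉ [-0.6, 0.2) ⇒ out
candidate 8: (m,n)=(22,-10) → π∥ = 22-10·τ ≈ -20.360680, π⊥ = 22-10·τ' ≈ 24.360680 ∉ [-0.6, 0.2) ⇒ out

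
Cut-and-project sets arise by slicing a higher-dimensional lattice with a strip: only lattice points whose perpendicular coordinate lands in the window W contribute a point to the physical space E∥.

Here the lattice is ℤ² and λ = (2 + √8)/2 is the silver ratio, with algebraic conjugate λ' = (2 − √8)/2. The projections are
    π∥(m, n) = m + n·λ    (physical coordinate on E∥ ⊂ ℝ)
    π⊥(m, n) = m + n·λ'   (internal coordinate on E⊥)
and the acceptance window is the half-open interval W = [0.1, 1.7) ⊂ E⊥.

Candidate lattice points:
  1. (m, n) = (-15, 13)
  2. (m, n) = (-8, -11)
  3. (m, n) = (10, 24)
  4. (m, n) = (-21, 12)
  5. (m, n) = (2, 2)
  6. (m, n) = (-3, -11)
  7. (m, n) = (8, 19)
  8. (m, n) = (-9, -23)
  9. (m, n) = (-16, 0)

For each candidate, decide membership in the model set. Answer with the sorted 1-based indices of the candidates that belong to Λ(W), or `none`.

5, 6, 7, 8

Numerically λ ≈ 2.41421 and λ' = −1/λ ≈ -0.41421.
#1 (-15,13): internal coord -15 + (13)·λ' = -20.38478; -20.38478 ∉ [0.1, 1.7) → out
#2 (-8,-11): internal coord -8 + (-11)·λ' = -3.44365; -3.44365 ∉ [0.1, 1.7) → out
#3 (10,24): internal coord 10 + (24)·λ' = +0.05887; +0.05887 ∉ [0.1, 1.7) → out
#4 (-21,12): internal coord -21 + (12)·λ' = -25.97056; -25.97056 ∉ [0.1, 1.7) → out
#5 (2,2): internal coord 2 + (2)·λ' = +1.17157; +1.17157 ∈ [0.1, 1.7) → IN Λ
#6 (-3,-11): internal coord -3 + (-11)·λ' = +1.55635; +1.55635 ∈ [0.1, 1.7) → IN Λ
#7 (8,19): internal coord 8 + (19)·λ' = +0.12994; +0.12994 ∈ [0.1, 1.7) → IN Λ
#8 (-9,-23): internal coord -9 + (-23)·λ' = +0.52691; +0.52691 ∈ [0.1, 1.7) → IN Λ
#9 (-16,0): internal coord -16 + (0)·λ' = -16.00000; -16.00000 ∉ [0.1, 1.7) → out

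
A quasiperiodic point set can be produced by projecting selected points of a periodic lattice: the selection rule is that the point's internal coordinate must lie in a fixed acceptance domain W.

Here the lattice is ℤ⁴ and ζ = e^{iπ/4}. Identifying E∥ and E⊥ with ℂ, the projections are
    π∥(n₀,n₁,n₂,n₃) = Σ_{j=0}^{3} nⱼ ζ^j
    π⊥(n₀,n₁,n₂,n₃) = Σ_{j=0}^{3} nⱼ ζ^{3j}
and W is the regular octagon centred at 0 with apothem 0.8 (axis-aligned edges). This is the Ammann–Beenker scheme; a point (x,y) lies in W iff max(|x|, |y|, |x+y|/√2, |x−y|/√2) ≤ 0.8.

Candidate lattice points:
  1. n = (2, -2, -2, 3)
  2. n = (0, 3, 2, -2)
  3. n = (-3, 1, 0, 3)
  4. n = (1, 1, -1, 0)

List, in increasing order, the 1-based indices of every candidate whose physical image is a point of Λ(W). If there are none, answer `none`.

none

Internal map: ζ^{3j} for j=0..3 gives (1,0), (−√2/2,√2/2), (0,−1), (√2/2,√2/2).
candidate 1: n = (2, -2, -2, 3) → π⊥ ≈ (+5.53553, +2.70711); max(|x|,|y|,|x±y|/√2) = 5.82843 > 0.8 ⇒ ∉ W
candidate 2: n = (0, 3, 2, -2) → π⊥ ≈ (-3.53553, -1.29289); max(|x|,|y|,|x±y|/√2) = 3.53553 > 0.8 ⇒ ∉ W
candidate 3: n = (-3, 1, 0, 3) → π⊥ ≈ (-1.58579, +2.82843); max(|x|,|y|,|x±y|/√2) = 3.12132 > 0.8 ⇒ ∉ W
candidate 4: n = (1, 1, -1, 0) → π⊥ ≈ (+0.29289, +1.70711); max(|x|,|y|,|x±y|/√2) = 1.70711 > 0.8 ⇒ ∉ W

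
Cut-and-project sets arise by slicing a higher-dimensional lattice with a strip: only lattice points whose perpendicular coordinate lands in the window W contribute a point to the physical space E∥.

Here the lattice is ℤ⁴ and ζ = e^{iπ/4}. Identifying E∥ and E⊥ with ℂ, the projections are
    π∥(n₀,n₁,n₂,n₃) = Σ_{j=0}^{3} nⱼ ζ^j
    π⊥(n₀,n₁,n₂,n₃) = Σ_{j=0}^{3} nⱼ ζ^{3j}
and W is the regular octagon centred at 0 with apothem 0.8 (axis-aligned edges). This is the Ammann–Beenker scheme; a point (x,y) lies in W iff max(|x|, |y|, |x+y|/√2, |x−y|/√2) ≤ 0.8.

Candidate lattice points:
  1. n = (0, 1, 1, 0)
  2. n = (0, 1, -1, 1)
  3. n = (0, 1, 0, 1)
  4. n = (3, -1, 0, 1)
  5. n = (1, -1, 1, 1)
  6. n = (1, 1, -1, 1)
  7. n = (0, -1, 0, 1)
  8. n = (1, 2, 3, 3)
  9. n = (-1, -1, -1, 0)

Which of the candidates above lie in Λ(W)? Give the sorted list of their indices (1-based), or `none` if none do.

1, 9

Internal map: ζ^{3j} for j=0..3 gives (1,0), (−√2/2,√2/2), (0,−1), (√2/2,√2/2).
candidate 1: n = (0, 1, 1, 0) → π⊥ ≈ (-0.7071, -0.2929); max(|x|,|y|,|x±y|/√2) = 0.7071 ≤ 0.8 ⇒ ∈ W
candidate 2: n = (0, 1, -1, 1) → π⊥ ≈ (+0.0000, +2.4142); max(|x|,|y|,|x±y|/√2) = 2.4142 > 0.8 ⇒ ∉ W
candidate 3: n = (0, 1, 0, 1) → π⊥ ≈ (+0.0000, +1.4142); max(|x|,|y|,|x±y|/√2) = 1.4142 > 0.8 ⇒ ∉ W
candidate 4: n = (3, -1, 0, 1) → π⊥ ≈ (+4.4142, +0.0000); max(|x|,|y|,|x±y|/√2) = 4.4142 > 0.8 ⇒ ∉ W
candidate 5: n = (1, -1, 1, 1) → π⊥ ≈ (+2.4142, -1.0000); max(|x|,|y|,|x±y|/√2) = 2.4142 > 0.8 ⇒ ∉ W
candidate 6: n = (1, 1, -1, 1) → π⊥ ≈ (+1.0000, +2.4142); max(|x|,|y|,|x±y|/√2) = 2.4142 > 0.8 ⇒ ∉ W
candidate 7: n = (0, -1, 0, 1) → π⊥ ≈ (+1.4142, +0.0000); max(|x|,|y|,|x±y|/√2) = 1.4142 > 0.8 ⇒ ∉ W
candidate 8: n = (1, 2, 3, 3) → π⊥ ≈ (+1.7071, +0.5355); max(|x|,|y|,|x±y|/√2) = 1.7071 > 0.8 ⇒ ∉ W
candidate 9: n = (-1, -1, -1, 0) → π⊥ ≈ (-0.2929, +0.2929); max(|x|,|y|,|x±y|/√2) = 0.4142 ≤ 0.8 ⇒ ∈ W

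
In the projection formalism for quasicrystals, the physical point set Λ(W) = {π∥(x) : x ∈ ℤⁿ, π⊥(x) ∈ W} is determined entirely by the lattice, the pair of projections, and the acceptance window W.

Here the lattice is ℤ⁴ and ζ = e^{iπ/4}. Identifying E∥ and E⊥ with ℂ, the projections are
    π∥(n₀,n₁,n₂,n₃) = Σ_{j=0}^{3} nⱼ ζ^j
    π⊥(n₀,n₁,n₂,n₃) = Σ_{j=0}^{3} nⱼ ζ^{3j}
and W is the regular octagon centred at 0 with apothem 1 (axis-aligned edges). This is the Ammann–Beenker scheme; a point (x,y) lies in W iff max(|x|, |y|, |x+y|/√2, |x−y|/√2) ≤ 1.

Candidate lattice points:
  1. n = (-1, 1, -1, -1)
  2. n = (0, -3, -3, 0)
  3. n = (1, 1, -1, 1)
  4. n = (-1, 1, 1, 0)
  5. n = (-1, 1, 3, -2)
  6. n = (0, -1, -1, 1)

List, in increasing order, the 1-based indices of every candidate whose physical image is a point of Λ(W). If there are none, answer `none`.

none

With ζ = e^{iπ/4} the internal vectors are ζ^0,ζ^3,ζ^6,ζ^9.
candidate 1: n = (-1, 1, -1, -1) → π⊥ ≈ (-2.4142, +1.0000); max(|x|,|y|,|x±y|/√2) = 2.4142 > 1 ⇒ ∉ W
candidate 2: n = (0, -3, -3, 0) → π⊥ ≈ (+2.1213, +0.8787); max(|x|,|y|,|x±y|/√2) = 2.1213 > 1 ⇒ ∉ W
candidate 3: n = (1, 1, -1, 1) → π⊥ ≈ (+1.0000, +2.4142); max(|x|,|y|,|x±y|/√2) = 2.4142 > 1 ⇒ ∉ W
candidate 4: n = (-1, 1, 1, 0) → π⊥ ≈ (-1.7071, -0.2929); max(|x|,|y|,|x±y|/√2) = 1.7071 > 1 ⇒ ∉ W
candidate 5: n = (-1, 1, 3, -2) → π⊥ ≈ (-3.1213, -3.7071); max(|x|,|y|,|x±y|/√2) = 4.8284 > 1 ⇒ ∉ W
candidate 6: n = (0, -1, -1, 1) → π⊥ ≈ (+1.4142, +1.0000); max(|x|,|y|,|x±y|/√2) = 1.7071 > 1 ⇒ ∉ W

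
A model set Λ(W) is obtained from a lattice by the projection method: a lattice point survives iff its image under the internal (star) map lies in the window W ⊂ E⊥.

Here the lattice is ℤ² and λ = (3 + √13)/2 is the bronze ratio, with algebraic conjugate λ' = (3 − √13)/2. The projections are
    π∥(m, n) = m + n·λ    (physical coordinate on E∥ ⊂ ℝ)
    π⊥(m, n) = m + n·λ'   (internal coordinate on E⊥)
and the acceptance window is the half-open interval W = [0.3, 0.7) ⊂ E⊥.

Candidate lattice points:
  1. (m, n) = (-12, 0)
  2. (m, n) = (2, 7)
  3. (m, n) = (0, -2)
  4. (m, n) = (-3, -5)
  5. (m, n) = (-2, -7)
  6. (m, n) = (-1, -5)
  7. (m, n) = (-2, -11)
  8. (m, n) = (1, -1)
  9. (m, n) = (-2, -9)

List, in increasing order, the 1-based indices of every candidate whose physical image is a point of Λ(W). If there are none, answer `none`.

3, 6

λ' = (3−√13)/2 ≈ -0.302776.
[1] lift (-12,0): star map gives -12.000000; window check 0.3 ≤ -12.000000 < 0.7 is false → out
[2] lift (2,7): star map gives -0.119429; window check 0.3 ≤ -0.119429 < 0.7 is false → out
[3] lift (0,-2): star map gives 0.605551; window check 0.3 ≤ 0.605551 < 0.7 is true → IN Λ
[4] lift (-3,-5): star map gives -1.486122; window check 0.3 ≤ -1.486122 < 0.7 is false → out
[5] lift (-2,-7): star map gives 0.119429; window check 0.3 ≤ 0.119429 < 0.7 is false → out
[6] lift (-1,-5): star map gives 0.513878; window check 0.3 ≤ 0.513878 < 0.7 is true → IN Λ
[7] lift (-2,-11): star map gives 1.330532; window check 0.3 ≤ 1.330532 < 0.7 is false → out
[8] lift (1,-1): star map gives 1.302776; window check 0.3 ≤ 1.302776 < 0.7 is false → out
[9] lift (-2,-9): star map gives 0.724981; window check 0.3 ≤ 0.724981 < 0.7 is false → out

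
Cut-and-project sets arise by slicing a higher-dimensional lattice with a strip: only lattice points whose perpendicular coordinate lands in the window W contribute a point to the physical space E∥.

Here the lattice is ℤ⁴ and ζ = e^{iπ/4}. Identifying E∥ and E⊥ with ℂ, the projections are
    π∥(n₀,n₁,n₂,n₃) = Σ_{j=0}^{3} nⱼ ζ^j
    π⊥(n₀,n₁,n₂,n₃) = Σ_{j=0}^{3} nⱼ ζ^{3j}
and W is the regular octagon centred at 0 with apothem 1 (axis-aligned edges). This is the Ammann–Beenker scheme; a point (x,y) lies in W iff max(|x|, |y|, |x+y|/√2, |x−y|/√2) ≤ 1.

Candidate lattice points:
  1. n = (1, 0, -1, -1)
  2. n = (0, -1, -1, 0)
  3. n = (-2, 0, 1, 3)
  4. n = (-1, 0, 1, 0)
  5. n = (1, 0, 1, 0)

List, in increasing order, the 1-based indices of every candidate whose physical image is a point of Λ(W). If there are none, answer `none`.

π⊥(n) = n₀ + n₁ζ³ + n₂ζ⁶ + n₃ζ⁹ where ζ = e^{iπ/4}.
#1 (1, 0, -1, -1): internal (0.2929, 0.2929); octagon support 0.4142 vs apothem 1 → ∈ W
#2 (0, -1, -1, 0): internal (0.7071, 0.2929); octagon support 0.7071 vs apothem 1 → ∈ W
#3 (-2, 0, 1, 3): internal (0.1213, 1.1213); octagon support 1.1213 vs apothem 1 → ∉ W
#4 (-1, 0, 1, 0): internal (-1.0000, -1.0000); octagon support 1.4142 vs apothem 1 → ∉ W
#5 (1, 0, 1, 0): internal (1.0000, -1.0000); octagon support 1.4142 vs apothem 1 → ∉ W

1, 2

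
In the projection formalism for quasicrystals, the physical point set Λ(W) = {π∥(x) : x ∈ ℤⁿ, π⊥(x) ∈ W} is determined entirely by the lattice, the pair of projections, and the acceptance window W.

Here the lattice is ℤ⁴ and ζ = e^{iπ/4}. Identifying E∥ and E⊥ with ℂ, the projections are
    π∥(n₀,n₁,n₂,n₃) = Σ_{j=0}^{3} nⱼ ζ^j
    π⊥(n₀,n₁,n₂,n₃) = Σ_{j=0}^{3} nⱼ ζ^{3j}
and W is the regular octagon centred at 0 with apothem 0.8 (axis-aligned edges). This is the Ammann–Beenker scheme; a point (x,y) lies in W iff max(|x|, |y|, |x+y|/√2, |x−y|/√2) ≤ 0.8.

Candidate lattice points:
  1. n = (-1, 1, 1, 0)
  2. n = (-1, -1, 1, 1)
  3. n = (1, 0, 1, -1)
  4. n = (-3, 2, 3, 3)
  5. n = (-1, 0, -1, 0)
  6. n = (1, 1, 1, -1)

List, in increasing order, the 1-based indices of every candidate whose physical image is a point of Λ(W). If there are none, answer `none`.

none

Internal map: ζ^{3j} for j=0..3 gives (1,0), (−√2/2,√2/2), (0,−1), (√2/2,√2/2).
#1 (-1, 1, 1, 0): internal (-1.707107, -0.292893); octagon support 1.707107 vs apothem 0.8 → ∉ W
#2 (-1, -1, 1, 1): internal (0.414214, -1.000000); octagon support 1.000000 vs apothem 0.8 → ∉ W
#3 (1, 0, 1, -1): internal (0.292893, -1.707107); octagon support 1.707107 vs apothem 0.8 → ∉ W
#4 (-3, 2, 3, 3): internal (-2.292893, 0.535534); octagon support 2.292893 vs apothem 0.8 → ∉ W
#5 (-1, 0, -1, 0): internal (-1.000000, 1.000000); octagon support 1.414214 vs apothem 0.8 → ∉ W
#6 (1, 1, 1, -1): internal (-0.414214, -1.000000); octagon support 1.000000 vs apothem 0.8 → ∉ W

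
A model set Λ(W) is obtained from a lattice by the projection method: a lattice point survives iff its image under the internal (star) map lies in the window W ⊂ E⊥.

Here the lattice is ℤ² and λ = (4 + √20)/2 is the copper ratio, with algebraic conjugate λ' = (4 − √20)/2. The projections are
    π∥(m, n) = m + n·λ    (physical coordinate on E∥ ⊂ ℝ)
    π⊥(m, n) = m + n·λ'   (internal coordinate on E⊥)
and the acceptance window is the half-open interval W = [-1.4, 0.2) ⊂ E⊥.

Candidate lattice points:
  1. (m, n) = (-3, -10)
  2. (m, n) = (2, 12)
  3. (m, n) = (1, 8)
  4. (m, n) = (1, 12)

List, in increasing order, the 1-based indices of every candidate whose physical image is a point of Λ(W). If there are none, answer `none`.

Numerically λ ≈ 4.2361 and λ' = −1/λ ≈ -0.2361.
#1 (-3,-10): internal coord -3 + (-10)·λ' = -0.6393; -0.6393 ∈ [-1.4, 0.2) → IN Λ
#2 (2,12): internal coord 2 + (12)·λ' = -0.8328; -0.8328 ∈ [-1.4, 0.2) → IN Λ
#3 (1,8): internal coord 1 + (8)·λ' = -0.8885; -0.8885 ∈ [-1.4, 0.2) → IN Λ
#4 (1,12): internal coord 1 + (12)·λ' = -1.8328; -1.8328 ∉ [-1.4, 0.2) → out

1, 2, 3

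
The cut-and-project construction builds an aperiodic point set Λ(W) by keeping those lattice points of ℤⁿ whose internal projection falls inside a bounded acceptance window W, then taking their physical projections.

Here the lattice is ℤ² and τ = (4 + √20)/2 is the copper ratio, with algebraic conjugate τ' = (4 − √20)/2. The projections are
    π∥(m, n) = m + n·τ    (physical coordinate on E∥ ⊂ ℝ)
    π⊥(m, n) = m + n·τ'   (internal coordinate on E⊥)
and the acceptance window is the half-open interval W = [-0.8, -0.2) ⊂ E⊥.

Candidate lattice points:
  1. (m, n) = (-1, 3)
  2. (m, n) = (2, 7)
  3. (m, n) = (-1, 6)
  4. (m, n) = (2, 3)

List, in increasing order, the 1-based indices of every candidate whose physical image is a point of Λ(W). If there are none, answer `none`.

τ' = (4−√20)/2 ≈ -0.236068.
candidate 1: (m,n)=(-1,3) → π∥ = -1+3·τ ≈ 11.708204, π⊥ = -1+3·τ' ≈ -1.708204 ∉ [-0.8, -0.2) ⇒ out
candidate 2: (m,n)=(2,7) → π∥ = 2+7·τ ≈ 31.652476, π⊥ = 2+7·τ' ≈ 0.347524 ∉ [-0.8, -0.2) ⇒ out
candidate 3: (m,n)=(-1,6) → π∥ = -1+6·τ ≈ 24.416408, π⊥ = -1+6·τ' ≈ -2.416408 ∉ [-0.8, -0.2) ⇒ out
candidate 4: (m,n)=(2,3) → π∥ = 2+3·τ ≈ 14.708204, π⊥ = 2+3·τ' ≈ 1.291796 ∉ [-0.8, -0.2) ⇒ out

none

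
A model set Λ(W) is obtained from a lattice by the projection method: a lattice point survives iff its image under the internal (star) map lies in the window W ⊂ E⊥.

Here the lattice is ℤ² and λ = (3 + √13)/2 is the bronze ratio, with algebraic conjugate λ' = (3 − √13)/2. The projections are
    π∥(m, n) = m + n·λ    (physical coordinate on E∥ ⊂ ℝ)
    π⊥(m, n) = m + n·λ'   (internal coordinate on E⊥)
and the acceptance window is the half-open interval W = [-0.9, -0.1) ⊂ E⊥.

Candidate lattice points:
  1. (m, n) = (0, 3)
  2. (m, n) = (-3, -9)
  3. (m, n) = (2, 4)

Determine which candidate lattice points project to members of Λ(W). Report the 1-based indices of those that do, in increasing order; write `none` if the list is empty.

2

Numerically λ ≈ 3.3028 and λ' = −1/λ ≈ -0.3028.
candidate 1: (m,n)=(0,3) → π∥ = 0+3·λ ≈ 9.9083, π⊥ = 0+3·λ' ≈ -0.9083 ∉ [-0.9, -0.1) ⇒ out
candidate 2: (m,n)=(-3,-9) → π∥ = -3-9·λ ≈ -32.7250, π⊥ = -3-9·λ' ≈ -0.2750 ∈ [-0.9, -0.1) ⇒ IN Λ
candidate 3: (m,n)=(2,4) → π∥ = 2+4·λ ≈ 15.2111, π⊥ = 2+4·λ' ≈ 0.7889 ∉ [-0.9, -0.1) ⇒ out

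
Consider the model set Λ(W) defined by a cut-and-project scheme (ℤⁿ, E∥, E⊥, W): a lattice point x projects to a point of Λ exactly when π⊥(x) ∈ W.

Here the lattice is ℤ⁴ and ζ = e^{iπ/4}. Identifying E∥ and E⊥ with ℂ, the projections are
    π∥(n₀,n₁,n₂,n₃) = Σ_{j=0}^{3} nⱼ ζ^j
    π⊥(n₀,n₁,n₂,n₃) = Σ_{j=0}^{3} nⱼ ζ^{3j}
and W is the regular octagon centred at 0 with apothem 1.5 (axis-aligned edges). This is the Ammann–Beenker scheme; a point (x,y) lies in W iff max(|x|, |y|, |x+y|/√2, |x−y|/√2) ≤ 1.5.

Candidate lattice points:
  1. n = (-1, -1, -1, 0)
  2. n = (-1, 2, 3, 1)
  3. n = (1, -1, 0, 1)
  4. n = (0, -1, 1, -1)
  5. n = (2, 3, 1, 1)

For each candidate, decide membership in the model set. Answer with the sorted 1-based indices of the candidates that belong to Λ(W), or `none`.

Internal map: ζ^{3j} for j=0..3 gives (1,0), (−√2/2,√2/2), (0,−1), (√2/2,√2/2).
candidate 1: n = (-1, -1, -1, 0) → π⊥ ≈ (-0.2929, +0.2929); max(|x|,|y|,|x±y|/√2) = 0.4142 ≤ 1.5 ⇒ ∈ W
candidate 2: n = (-1, 2, 3, 1) → π⊥ ≈ (-1.7071, -0.8787); max(|x|,|y|,|x±y|/√2) = 1.8284 > 1.5 ⇒ ∉ W
candidate 3: n = (1, -1, 0, 1) → π⊥ ≈ (+2.4142, +0.0000); max(|x|,|y|,|x±y|/√2) = 2.4142 > 1.5 ⇒ ∉ W
candidate 4: n = (0, -1, 1, -1) → π⊥ ≈ (+0.0000, -2.4142); max(|x|,|y|,|x±y|/√2) = 2.4142 > 1.5 ⇒ ∉ W
candidate 5: n = (2, 3, 1, 1) → π⊥ ≈ (+0.5858, +1.8284); max(|x|,|y|,|x±y|/√2) = 1.8284 > 1.5 ⇒ ∉ W

1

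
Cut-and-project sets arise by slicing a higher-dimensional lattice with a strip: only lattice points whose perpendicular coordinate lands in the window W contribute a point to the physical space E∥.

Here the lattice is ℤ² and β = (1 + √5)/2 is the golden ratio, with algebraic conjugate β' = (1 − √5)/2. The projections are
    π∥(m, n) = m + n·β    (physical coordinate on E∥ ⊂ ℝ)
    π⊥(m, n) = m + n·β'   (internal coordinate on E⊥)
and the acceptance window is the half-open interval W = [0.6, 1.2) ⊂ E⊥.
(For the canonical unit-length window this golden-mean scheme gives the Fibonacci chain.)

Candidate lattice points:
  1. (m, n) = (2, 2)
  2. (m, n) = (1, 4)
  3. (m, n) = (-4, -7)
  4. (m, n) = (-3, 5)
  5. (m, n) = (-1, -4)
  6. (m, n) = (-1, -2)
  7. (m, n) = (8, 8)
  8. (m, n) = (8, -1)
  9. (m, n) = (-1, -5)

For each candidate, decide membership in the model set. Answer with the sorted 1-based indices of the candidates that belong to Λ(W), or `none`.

1

Numerically β ≈ 1.618034 and β' = −1/β ≈ -0.618034.
candidate 1: (m,n)=(2,2) → π∥ = 2+2·β ≈ 5.236068, π⊥ = 2+2·β' ≈ 0.763932 ∈ [0.6, 1.2) ⇒ IN Λ
candidate 2: (m,n)=(1,4) → π∥ = 1+4·β ≈ 7.472136, π⊥ = 1+4·β' ≈ -1.472136 ∉ [0.6, 1.2) ⇒ out
candidate 3: (m,n)=(-4,-7) → π∥ = -4-7·β ≈ -15.326238, π⊥ = -4-7·β' ≈ 0.326238 ∉ [0.6, 1.2) ⇒ out
candidate 4: (m,n)=(-3,5) → π∥ = -3+5·β ≈ 5.090170, π⊥ = -3+5·β' ≈ -6.090170 ∉ [0.6, 1.2) ⇒ out
candidate 5: (m,n)=(-1,-4) → π∥ = -1-4·β ≈ -7.472136, π⊥ = -1-4·β' ≈ 1.472136 ∉ [0.6, 1.2) ⇒ out
candidate 6: (m,n)=(-1,-2) → π∥ = -1-2·β ≈ -4.236068, π⊥ = -1-2·β' ≈ 0.236068 ∉ [0.6, 1.2) ⇒ out
candidate 7: (m,n)=(8,8) → π∥ = 8+8·β ≈ 20.944272, π⊥ = 8+8·β' ≈ 3.055728 ∉ [0.6, 1.2) ⇒ out
candidate 8: (m,n)=(8,-1) → π∥ = 8-1·β ≈ 6.381966, π⊥ = 8-1·β' ≈ 8.618034 ∉ [0.6, 1.2) ⇒ out
candidate 9: (m,n)=(-1,-5) → π∥ = -1-5·β ≈ -9.090170, π⊥ = -1-5·β' ≈ 2.090170 ∉ [0.6, 1.2) ⇒ out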